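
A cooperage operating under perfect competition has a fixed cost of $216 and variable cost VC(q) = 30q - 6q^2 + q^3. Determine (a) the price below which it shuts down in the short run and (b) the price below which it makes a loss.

AVC = 30 - 6q + q^2; minimized at q = 3, giving min AVC = $21. That is the shutdown price.
ATC = 216/q + 30 - 6q + q^2. Setting dATC/dq = −216/q^2 − 6 + 2q = 0 gives q = 6 (since 2·6^3 − 6·6^2 = 216).
min ATC = 216/6 + 30 − 6·6 + 6^2 = $66. That is the break-even price.
Between these two prices the firm operates at a loss; above $66 it earns a profit.

Shutdown price = $21; break-even price = $66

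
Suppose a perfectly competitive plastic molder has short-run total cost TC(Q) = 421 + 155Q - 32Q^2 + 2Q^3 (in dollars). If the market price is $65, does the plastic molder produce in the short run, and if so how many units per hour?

Produce at Q = 9

Variable cost is VC = 155Q - 32Q^2 + 2Q^3, so AVC = VC/Q = 155 - 32Q + 2Q^2 and MC = dTC/dQ = 155 - 64Q + 6Q^2.
AVC is minimized where dAVC/dQ = -32 + 4Q = 0, at Q = 8; min AVC = 155 - 32·8 + 2·8^2 = $27.
Since P = $65 ≥ min AVC = $27, price covers variable cost and the firm should produce.
Set P = MC: 65 = 155 - 64Q + 6Q^2 → 90 - 64Q + 6Q^2 = 0. The roots are Q = 5/3 and Q = 9; the profit-maximizing output is on the rising part of MC, so Q* = 9.
Check: AVC at Q = 9 is $29 ≤ P, so revenue covers variable cost.
Profit = P·Q − TC = 65·9 − 682 = -$97, a loss, but smaller than the $421 fixed cost the firm would lose by shutting down.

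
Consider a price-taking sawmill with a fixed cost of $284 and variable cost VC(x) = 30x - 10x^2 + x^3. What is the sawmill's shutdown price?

$5 per unit

Short-run supply begins at min AVC. From VC = 30x - 10x^2 + x^3, AVC = 30 - 10x + x^2.
At the minimum of AVC, MC = AVC. MC = 30 - 20x + 3x^2; setting MC = AVC gives 2x^2 - 10x = 0, so x = 5. min AVC = 5.
For P < $5 the firm produces nothing.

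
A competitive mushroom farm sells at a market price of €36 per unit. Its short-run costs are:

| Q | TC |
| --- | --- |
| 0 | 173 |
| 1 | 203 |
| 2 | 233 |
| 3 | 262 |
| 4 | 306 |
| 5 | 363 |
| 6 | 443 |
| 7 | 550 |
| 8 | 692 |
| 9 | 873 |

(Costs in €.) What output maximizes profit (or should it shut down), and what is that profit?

Q = 3; profit = -€154

Profit at each row (π = 36Q − TC): Q=0: -173; Q=1: -167; Q=2: -161; Q=3: -154; Q=4: -162; Q=5: -183; Q=6: -227; Q=7: -298; Q=8: -404; Q=9: -549.
Profit is maximized at Q = 3. AVC there is 89/3 = €29.67 ≤ P, so producing beats shutting down (which would give -€173).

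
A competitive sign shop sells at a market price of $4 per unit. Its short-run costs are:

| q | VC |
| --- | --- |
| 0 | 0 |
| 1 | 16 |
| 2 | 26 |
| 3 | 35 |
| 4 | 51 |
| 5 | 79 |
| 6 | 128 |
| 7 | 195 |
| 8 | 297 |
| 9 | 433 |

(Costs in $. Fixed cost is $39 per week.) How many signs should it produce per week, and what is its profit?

q = 0 (shut down); profit = -$39

Tabulate TR − TC: q=0: -39; q=1: -51; q=2: -57; q=3: -62; q=4: -74; q=5: -98; q=6: -143; q=7: -206; q=8: -304; q=9: -436.
Profit is highest at q = 0. Equivalently, the lowest AVC in the table is 35/3 ≈ $11.67 at q = 3, and P = $4 falls below it — price never covers variable cost, so the firm shuts down and loses only its fixed cost.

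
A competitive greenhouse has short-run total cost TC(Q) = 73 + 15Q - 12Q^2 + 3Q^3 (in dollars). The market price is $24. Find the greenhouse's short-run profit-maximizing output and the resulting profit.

Profit = -$19 at Q = 3

AVC = 15 - 12Q + 3Q^2; min AVC = $3 at Q = 2. Since P = $24 ≥ min AVC, the firm produces.
MC = 15 - 24Q + 9Q^2. Setting P = MC and taking the root on the rising branch gives Q* = 3.
TR = 24·3 = 72. TC = 73 + 18 = 91. Profit = 72 − 91 = -$19.
That loss of $19 beats the $73 the firm would lose by shutting down; producing recovers $54 of fixed cost.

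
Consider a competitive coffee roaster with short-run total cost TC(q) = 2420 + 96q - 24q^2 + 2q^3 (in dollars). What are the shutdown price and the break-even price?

Shutdown price = $24; break-even price = $294

AVC = 96 - 24q + 2q^2; minimized at q = 6, giving min AVC = $24. That is the shutdown price.
ATC = 2420/q + 96 - 24q + 2q^2. Setting dATC/dq = −2420/q^2 − 24 + 4q = 0 gives q = 11 (since 4·11^3 − 24·11^2 = 2420).
min ATC = 2420/11 + 96 − 24·11 + 2·11^2 = $294. That is the break-even price.
Between these two prices the firm operates at a loss; above $294 it earns a profit.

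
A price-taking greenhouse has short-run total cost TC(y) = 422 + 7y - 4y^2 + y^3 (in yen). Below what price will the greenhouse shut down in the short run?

The firm shuts down when price falls below the minimum of average variable cost. AVC = VC/y = 7 - 4y + y^2.
At the minimum of AVC, MC = AVC. MC = 7 - 8y + 3y^2; setting MC = AVC gives 2y^2 - 4y = 0, so y = 2. min AVC = 3.
The firm shuts down for any P below ¥3.

¥3 per unit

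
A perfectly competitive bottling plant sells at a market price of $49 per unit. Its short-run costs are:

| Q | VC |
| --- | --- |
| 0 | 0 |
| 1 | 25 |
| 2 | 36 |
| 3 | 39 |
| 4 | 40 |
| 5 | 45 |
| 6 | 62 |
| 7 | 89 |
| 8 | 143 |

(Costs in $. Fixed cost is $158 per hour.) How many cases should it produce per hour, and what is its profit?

Tabulate TR − TC: Q=0: -158; Q=1: -134; Q=2: -96; Q=3: -50; Q=4: -2; Q=5: 42; Q=6: 74; Q=7: 96; Q=8: 91.
Profit is maximized at Q = 7. AVC there is 89/7 = $12.71 ≤ P, so producing beats shutting down (which would give -$158).

Q = 7; profit = $96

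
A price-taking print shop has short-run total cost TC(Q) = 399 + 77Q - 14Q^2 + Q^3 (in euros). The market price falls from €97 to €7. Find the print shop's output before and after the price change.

MC = 77 - 28Q + 3Q^2; the shutdown threshold is min AVC = €28 (at Q = 7).
With P = €97 above the shutdown price, P = MC gives Q = 10.
At P = €7 < min AVC = €28, price no longer covers variable cost at any output, so the firm shuts down: Q = 0.

Output falls from 10 to 0 (the firm shuts down)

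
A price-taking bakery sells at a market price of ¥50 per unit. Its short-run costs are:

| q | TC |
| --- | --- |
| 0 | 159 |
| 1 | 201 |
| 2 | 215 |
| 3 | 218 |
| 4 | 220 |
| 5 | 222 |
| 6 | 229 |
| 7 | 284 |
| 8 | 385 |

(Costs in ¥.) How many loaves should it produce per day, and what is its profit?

q = 6; profit = ¥71

Profit at each row (π = 50q − TC): q=0: -159; q=1: -151; q=2: -115; q=3: -68; q=4: -20; q=5: 28; q=6: 71; q=7: 66; q=8: 15.
Profit is maximized at q = 6. AVC there is 70/6 = ¥11.67 ≤ P, so producing beats shutting down (which would give -¥159).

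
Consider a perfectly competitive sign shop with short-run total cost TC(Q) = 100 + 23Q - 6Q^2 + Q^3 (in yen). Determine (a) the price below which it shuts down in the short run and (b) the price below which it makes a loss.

Shutdown price = min AVC. AVC = 23 - 6Q + Q^2, with vertex at Q = 3 and minimum ¥14.
ATC = 100/Q + 23 - 6Q + Q^2. Setting dATC/dQ = −100/Q^2 − 6 + 2Q = 0 gives Q = 5 (since 2·5^3 − 6·5^2 = 100).
min ATC = 100/5 + 23 − 6·5 + 5^2 = ¥38. That is the break-even price.
Between these two prices the firm operates at a loss; above ¥38 it earns a profit.

Shutdown price = ¥14; break-even price = ¥38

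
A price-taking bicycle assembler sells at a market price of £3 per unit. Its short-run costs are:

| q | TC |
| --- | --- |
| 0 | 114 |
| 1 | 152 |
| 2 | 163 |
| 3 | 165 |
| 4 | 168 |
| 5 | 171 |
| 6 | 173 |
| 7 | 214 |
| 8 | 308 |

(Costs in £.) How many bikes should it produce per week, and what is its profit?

Compute π = P·q − TC at each output: q=0: -114; q=1: -149; q=2: -157; q=3: -156; q=4: -156; q=5: -156; q=6: -155; q=7: -193; q=8: -284.
Profit is highest at q = 0. Equivalently, the lowest AVC in the table is 59/6 ≈ £9.83 at q = 6, and P = £3 falls below it — price never covers variable cost, so the firm shuts down and loses only its fixed cost.

q = 0 (shut down); profit = -£114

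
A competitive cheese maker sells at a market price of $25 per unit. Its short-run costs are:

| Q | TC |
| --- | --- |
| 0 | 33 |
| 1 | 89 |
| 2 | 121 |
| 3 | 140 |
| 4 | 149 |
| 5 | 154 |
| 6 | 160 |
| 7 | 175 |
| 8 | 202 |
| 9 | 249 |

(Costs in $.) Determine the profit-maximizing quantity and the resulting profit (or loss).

Tabulate TR − TC: Q=0: -33; Q=1: -64; Q=2: -71; Q=3: -65; Q=4: -49; Q=5: -29; Q=6: -10; Q=7: 0; Q=8: -2; Q=9: -24.
Profit is maximized at Q = 7. AVC there is 142/7 = $20.29 ≤ P, so producing beats shutting down (which would give -$33).

Q = 7; profit = $0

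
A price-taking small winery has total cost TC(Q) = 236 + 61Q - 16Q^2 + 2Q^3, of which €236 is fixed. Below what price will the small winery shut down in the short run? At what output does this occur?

€29 per unit, at Q = 4

The firm shuts down when price falls below the minimum of average variable cost. AVC = VC/Q = 61 - 16Q + 2Q^2.
At the minimum of AVC, MC = AVC. MC = 61 - 32Q + 6Q^2; setting MC = AVC gives 4Q^2 - 16Q = 0, so Q = 4. min AVC = 29.
So the shutdown price is €29.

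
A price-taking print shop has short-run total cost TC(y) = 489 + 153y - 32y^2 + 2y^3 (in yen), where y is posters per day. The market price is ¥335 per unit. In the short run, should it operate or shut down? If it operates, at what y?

Variable cost is VC = 153y - 32y^2 + 2y^3, so AVC = VC/y = 153 - 32y + 2y^2 and MC = dTC/dy = 153 - 64y + 6y^2.
AVC is minimized where dAVC/dy = -32 + 4y = 0, at y = 8; min AVC = 153 - 32·8 + 2·8^2 = ¥25.
P = ¥335 exceeds min AVC = ¥25, so the firm stays open.
Solving P = MC: -182 - 64y + 6y^2 = 0 ⇒ y = -7/3 or 13. On the upward-sloping branch, y* = 13.
Check: AVC at y = 13 is ¥75 ≤ P, so revenue covers variable cost.
Profit = P·y − TC = 335·13 − 1464 = ¥2891.

Produce at y = 13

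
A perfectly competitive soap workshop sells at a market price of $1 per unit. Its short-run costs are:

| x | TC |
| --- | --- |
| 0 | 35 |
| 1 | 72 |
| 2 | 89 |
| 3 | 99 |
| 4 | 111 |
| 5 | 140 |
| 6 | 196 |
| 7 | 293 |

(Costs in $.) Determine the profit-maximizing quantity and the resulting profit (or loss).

Profit at each row (π = 1x − TC): x=0: -35; x=1: -71; x=2: -87; x=3: -96; x=4: -107; x=5: -135; x=6: -190; x=7: -286.
Profit is highest at x = 0. Equivalently, the lowest AVC in the table is 76/4 ≈ $19 at x = 4, and P = $1 falls below it — price never covers variable cost, so the firm shuts down and loses only its fixed cost.

x = 0 (shut down); profit = -$35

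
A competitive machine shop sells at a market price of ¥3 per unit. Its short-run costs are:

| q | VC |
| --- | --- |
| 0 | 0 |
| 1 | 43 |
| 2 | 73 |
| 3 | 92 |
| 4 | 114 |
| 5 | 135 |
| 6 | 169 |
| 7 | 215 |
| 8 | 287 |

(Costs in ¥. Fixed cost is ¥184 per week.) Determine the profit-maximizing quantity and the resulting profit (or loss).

q = 0 (shut down); profit = -¥184

Tabulate TR − TC: q=0: -184; q=1: -224; q=2: -251; q=3: -267; q=4: -286; q=5: -304; q=6: -335; q=7: -378; q=8: -447.
Profit is highest at q = 0. Equivalently, the lowest AVC in the table is 135/5 ≈ ¥27 at q = 5, and P = ¥3 falls below it — price never covers variable cost, so the firm shuts down and loses only its fixed cost.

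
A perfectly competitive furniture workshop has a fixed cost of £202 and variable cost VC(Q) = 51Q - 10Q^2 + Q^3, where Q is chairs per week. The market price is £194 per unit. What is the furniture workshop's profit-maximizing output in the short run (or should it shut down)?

From TC, MC = TC'(Q) = 51 - 20Q + 3Q^2 and AVC = VC/Q = 51 - 10Q + Q^2.
AVC is minimized where dAVC/dQ = -10 + 2Q = 0, at Q = 5; min AVC = 51 - 10·5 + 5^2 = £26.
P = £194 exceeds min AVC = £26, so the firm stays open.
Solving P = MC: -143 - 20Q + 3Q^2 = 0 ⇒ Q = -13/3 or 11. On the upward-sloping branch, Q* = 11.
Check: AVC at Q = 11 is £62 ≤ P, so revenue covers variable cost.
Profit = P·Q − TC = 194·11 − 884 = £1250.

Produce at Q = 11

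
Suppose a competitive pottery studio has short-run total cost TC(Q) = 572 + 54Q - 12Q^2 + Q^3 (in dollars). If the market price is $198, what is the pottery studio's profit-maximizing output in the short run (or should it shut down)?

Produce at Q = 12

From TC, MC = TC'(Q) = 54 - 24Q + 3Q^2 and AVC = VC/Q = 54 - 12Q + Q^2.
AVC is minimized where dAVC/dQ = -12 + 2Q = 0, at Q = 6; min AVC = 54 - 12·6 + 6^2 = $18.
Since P = $198 ≥ min AVC = $18, price covers variable cost and the firm should produce.
P = MC gives -144 - 24Q + 3Q^2 = 0, with roots -4 and 12. Take the larger (rising MC): Q* = 12.
Check: AVC at Q = 12 is $54 ≤ P, so revenue covers variable cost.
Profit = P·Q − TC = 198·12 − 1220 = $1156.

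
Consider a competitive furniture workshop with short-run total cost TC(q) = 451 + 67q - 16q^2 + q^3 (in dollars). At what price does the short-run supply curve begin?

$3 per unit

The firm shuts down when price falls below the minimum of average variable cost. AVC = VC/q = 67 - 16q + q^2.
At the minimum of AVC, MC = AVC. MC = 67 - 32q + 3q^2; setting MC = AVC gives 2q^2 - 16q = 0, so q = 8. min AVC = 3.
So the shutdown price is $3.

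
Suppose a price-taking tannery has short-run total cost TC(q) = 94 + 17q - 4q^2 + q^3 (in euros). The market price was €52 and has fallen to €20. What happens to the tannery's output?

AVC = 17 - 4q + q^2, minimized at q = 2 where min AVC = €13. MC = 17 - 8q + 3q^2.
With P = €52 above the shutdown price, P = MC gives q = 5.
At P = €20 ≥ min AVC, set P = MC: q = 3. The firm stays open but cuts output.

Output falls from 5 to 3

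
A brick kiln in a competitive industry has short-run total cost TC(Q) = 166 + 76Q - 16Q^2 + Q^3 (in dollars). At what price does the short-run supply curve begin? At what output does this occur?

$12 per unit, at Q = 8

Short-run supply begins at min AVC. From VC = 76Q - 16Q^2 + Q^3, AVC = 76 - 16Q + Q^2.
At the minimum of AVC, MC = AVC. MC = 76 - 32Q + 3Q^2; setting MC = AVC gives 2Q^2 - 16Q = 0, so Q = 8. min AVC = 12.
For P < $12 the firm produces nothing.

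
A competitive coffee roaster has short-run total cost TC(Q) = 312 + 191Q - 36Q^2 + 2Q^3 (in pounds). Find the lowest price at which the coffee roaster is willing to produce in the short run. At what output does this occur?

Short-run supply begins at min AVC. From VC = 191Q - 36Q^2 + 2Q^3, AVC = 191 - 36Q + 2Q^2.
dAVC/dQ = -36 + 4Q = 0 gives Q = 9. min AVC = 191 - 36·9 + 2·9^2 = 29.
So the shutdown price is £29.

£29 per unit, at Q = 9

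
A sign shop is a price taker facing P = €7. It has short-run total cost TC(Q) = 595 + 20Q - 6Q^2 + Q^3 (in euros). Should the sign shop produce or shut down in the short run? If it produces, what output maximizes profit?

From TC, MC = TC'(Q) = 20 - 12Q + 3Q^2 and AVC = VC/Q = 20 - 6Q + Q^2.
AVC is minimized where dAVC/dQ = -6 + 2Q = 0, at Q = 3; min AVC = 20 - 6·3 + 3^2 = €11.
With P < min AVC (€7 < €11), every unit sold adds to the loss.
Best response: produce nothing and absorb the €595 fixed cost.

Shut down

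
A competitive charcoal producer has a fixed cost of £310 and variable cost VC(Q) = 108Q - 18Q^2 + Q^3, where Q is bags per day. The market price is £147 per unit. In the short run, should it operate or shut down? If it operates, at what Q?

Produce at Q = 13

Variable cost is VC = 108Q - 18Q^2 + Q^3, so AVC = VC/Q = 108 - 18Q + Q^2 and MC = dTC/dQ = 108 - 36Q + 3Q^2.
The AVC parabola has its vertex at Q = 18/2 = 9, where AVC = 108 - 18·9 + 9^2 = £27.
Because £147 ≥ £27, revenue can cover variable cost; the firm operates.
Solving P = MC: -39 - 36Q + 3Q^2 = 0 ⇒ Q = -1 or 13. On the upward-sloping branch, Q* = 13.
Check: AVC at Q = 13 is £43 ≤ P, so revenue covers variable cost.
Profit = P·Q − TC = 147·13 − 869 = £1042.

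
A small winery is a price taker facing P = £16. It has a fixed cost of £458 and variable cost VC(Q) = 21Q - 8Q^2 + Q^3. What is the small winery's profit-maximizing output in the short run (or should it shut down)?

Produce at Q = 5

Strip out fixed cost: VC = 21Q - 8Q^2 + Q^3. Then AVC = 21 - 8Q + Q^2 and MC = 21 - 16Q + 3Q^2.
AVC hits its minimum where MC = AVC, at Q = 4, giving min AVC = 21 - 8·4 + 4^2 = £5.
Since P = £16 ≥ min AVC = £5, price covers variable cost and the firm should produce.
Set P = MC: 16 = 21 - 16Q + 3Q^2 → 5 - 16Q + 3Q^2 = 0. The roots are Q = 1/3 and Q = 5; the profit-maximizing output is on the rising part of MC, so Q* = 5.
Check: AVC at Q = 5 is £6 ≤ P, so revenue covers variable cost.
Profit = P·Q − TC = 16·5 − 488 = -£408, a loss, but smaller than the £458 fixed cost the firm would lose by shutting down.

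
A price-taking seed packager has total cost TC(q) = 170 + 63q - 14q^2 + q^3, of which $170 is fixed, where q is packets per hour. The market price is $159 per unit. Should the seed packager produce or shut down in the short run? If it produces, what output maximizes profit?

Produce at q = 12

Strip out fixed cost: VC = 63q - 14q^2 + q^3. Then AVC = 63 - 14q + q^2 and MC = 63 - 28q + 3q^2.
The AVC parabola has its vertex at q = 14/2 = 7, where AVC = 63 - 14·7 + 7^2 = $14.
Because $159 ≥ $14, revenue can cover variable cost; the firm operates.
P = MC gives -96 - 28q + 3q^2 = 0, with roots -8/3 and 12. Take the larger (rising MC): q* = 12.
Check: AVC at q = 12 is $39 ≤ P, so revenue covers variable cost.
Profit = P·q − TC = 159·12 − 638 = $1270.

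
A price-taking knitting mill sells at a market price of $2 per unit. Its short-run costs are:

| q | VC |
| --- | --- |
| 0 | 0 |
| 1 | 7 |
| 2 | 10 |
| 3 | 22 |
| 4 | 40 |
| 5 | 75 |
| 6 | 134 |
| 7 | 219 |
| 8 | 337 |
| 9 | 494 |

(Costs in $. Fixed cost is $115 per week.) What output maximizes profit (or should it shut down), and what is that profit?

q = 0 (shut down); profit = -$115

Profit at each row (π = 2q − TC): q=0: -115; q=1: -120; q=2: -121; q=3: -131; q=4: -147; q=5: -180; q=6: -237; q=7: -320; q=8: -436; q=9: -591.
Profit is highest at q = 0. Equivalently, the lowest AVC in the table is 10/2 ≈ $5 at q = 2, and P = $2 falls below it — price never covers variable cost, so the firm shuts down and loses only its fixed cost.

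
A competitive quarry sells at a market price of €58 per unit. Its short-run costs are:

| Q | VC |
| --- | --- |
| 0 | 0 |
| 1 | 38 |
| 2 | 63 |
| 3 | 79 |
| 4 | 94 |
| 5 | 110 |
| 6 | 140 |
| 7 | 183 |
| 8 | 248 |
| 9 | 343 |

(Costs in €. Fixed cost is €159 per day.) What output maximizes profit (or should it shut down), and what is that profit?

Q = 7; profit = €64

Compute π = P·Q − TC at each output: Q=0: -159; Q=1: -139; Q=2: -106; Q=3: -64; Q=4: -21; Q=5: 21; Q=6: 49; Q=7: 64; Q=8: 57; Q=9: 20.
Profit is maximized at Q = 7. AVC there is 183/7 = €26.14 ≤ P, so producing beats shutting down (which would give -€159).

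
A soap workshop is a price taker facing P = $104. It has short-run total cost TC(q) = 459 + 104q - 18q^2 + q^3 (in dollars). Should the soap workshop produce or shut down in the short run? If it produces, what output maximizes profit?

Produce at q = 12

Variable cost is VC = 104q - 18q^2 + q^3, so AVC = VC/q = 104 - 18q + q^2 and MC = dTC/dq = 104 - 36q + 3q^2.
AVC hits its minimum where MC = AVC, at q = 9, giving min AVC = 104 - 18·9 + 9^2 = $23.
Since P = $104 ≥ min AVC = $23, price covers variable cost and the firm should produce.
Set P = MC: 104 = 104 - 36q + 3q^2 → -36q + 3q^2 = 0. The roots are q = 0 and q = 12; the profit-maximizing output is on the rising part of MC, so q* = 12.
Check: AVC at q = 12 is $32 ≤ P, so revenue covers variable cost.
Profit = P·q − TC = 104·12 − 843 = $405.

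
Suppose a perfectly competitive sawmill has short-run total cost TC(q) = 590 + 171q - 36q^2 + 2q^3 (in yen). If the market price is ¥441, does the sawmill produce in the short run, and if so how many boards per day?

Produce at q = 15

Variable cost is VC = 171q - 36q^2 + 2q^3, so AVC = VC/q = 171 - 36q + 2q^2 and MC = dTC/dq = 171 - 72q + 6q^2.
AVC is minimized where dAVC/dq = -36 + 4q = 0, at q = 9; min AVC = 171 - 36·9 + 2·9^2 = ¥9.
Since P = ¥441 ≥ min AVC = ¥9, price covers variable cost and the firm should produce.
Set P = MC: 441 = 171 - 72q + 6q^2 → -270 - 72q + 6q^2 = 0. The roots are q = -3 and q = 15; the profit-maximizing output is on the rising part of MC, so q* = 15.
Check: AVC at q = 15 is ¥81 ≤ P, so revenue covers variable cost.
Profit = P·q − TC = 441·15 − 1805 = ¥4810.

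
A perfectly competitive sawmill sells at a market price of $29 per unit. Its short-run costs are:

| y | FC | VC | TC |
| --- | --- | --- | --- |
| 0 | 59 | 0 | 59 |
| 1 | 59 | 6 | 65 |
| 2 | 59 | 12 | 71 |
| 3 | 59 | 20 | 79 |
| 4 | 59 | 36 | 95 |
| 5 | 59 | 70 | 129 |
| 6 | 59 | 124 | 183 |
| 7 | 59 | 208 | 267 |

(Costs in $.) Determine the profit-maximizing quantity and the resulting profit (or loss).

Compute π = P·y − TC at each output: y=0: -59; y=1: -36; y=2: -13; y=3: 8; y=4: 21; y=5: 16; y=6: -9; y=7: -64.
Profit is maximized at y = 4. AVC there is 36/4 = $9 ≤ P, so producing beats shutting down (which would give -$59).

y = 4; profit = $21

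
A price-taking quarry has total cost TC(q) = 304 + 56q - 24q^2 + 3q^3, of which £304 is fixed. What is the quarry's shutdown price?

£8 per unit

The firm shuts down when price falls below the minimum of average variable cost. AVC = VC/q = 56 - 24q + 3q^2.
At the minimum of AVC, MC = AVC. MC = 56 - 48q + 9q^2; setting MC = AVC gives 6q^2 - 24q = 0, so q = 4. min AVC = 8.
For P < £8 the firm produces nothing.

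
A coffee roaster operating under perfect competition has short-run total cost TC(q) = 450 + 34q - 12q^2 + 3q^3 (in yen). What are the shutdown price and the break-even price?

Shutdown price = min AVC. AVC = 34 - 12q + 3q^2, with vertex at q = 2 and minimum ¥22.
ATC = 450/q + 34 - 12q + 3q^2. Setting dATC/dq = −450/q^2 − 12 + 6q = 0 gives q = 5 (since 6·5^3 − 12·5^2 = 450).
min ATC = 450/5 + 34 − 12·5 + 3·5^2 = ¥139. That is the break-even price.
For ¥22 ≤ P < ¥139 the firm produces at a loss; below ¥22 it shuts down.

Shutdown price = ¥22; break-even price = ¥139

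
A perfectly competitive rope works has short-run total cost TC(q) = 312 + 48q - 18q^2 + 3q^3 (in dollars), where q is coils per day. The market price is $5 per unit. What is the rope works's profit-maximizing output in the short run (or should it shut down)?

Shut down

Strip out fixed cost: VC = 48q - 18q^2 + 3q^3. Then AVC = 48 - 18q + 3q^2 and MC = 48 - 36q + 9q^2.
AVC hits its minimum where MC = AVC, at q = 3, giving min AVC = 48 - 18·3 + 3·3^2 = $21.
With P < min AVC ($5 < $21), every unit sold adds to the loss.
Best response: produce nothing and absorb the $312 fixed cost.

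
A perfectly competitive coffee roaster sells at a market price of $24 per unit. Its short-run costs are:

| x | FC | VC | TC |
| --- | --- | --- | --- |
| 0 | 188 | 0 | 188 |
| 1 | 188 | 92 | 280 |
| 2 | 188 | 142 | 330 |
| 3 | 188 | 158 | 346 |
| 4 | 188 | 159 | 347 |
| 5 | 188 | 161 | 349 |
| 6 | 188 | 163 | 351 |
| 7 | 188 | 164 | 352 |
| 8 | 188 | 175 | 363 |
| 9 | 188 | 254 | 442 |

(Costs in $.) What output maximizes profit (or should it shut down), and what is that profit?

Compute π = P·x − TC at each output: x=0: -188; x=1: -256; x=2: -282; x=3: -274; x=4: -251; x=5: -229; x=6: -207; x=7: -184; x=8: -171; x=9: -226.
Profit is maximized at x = 8. AVC there is 175/8 = $21.88 ≤ P, so producing beats shutting down (which would give -$188).

x = 8; profit = -$171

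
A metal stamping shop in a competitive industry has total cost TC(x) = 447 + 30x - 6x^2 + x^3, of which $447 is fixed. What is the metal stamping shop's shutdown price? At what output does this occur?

$21 per unit, at x = 3

Short-run supply begins at min AVC. From VC = 30x - 6x^2 + x^3, AVC = 30 - 6x + x^2.
dAVC/dx = -6 + 2x = 0 gives x = 3. min AVC = 30 - 6·3 + 3^2 = 21.
For P < $21 the firm produces nothing.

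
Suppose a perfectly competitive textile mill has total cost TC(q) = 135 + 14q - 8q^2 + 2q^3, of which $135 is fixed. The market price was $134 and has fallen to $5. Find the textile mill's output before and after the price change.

MC = 14 - 16q + 6q^2; the shutdown threshold is min AVC = $6 (at q = 2).
At P = $134 ≥ min AVC, set P = MC on the rising branch: q = 6.
At P = $5 < min AVC = $6, price no longer covers variable cost at any output, so the firm shuts down: q = 0.

Output falls from 6 to 0 (the firm shuts down)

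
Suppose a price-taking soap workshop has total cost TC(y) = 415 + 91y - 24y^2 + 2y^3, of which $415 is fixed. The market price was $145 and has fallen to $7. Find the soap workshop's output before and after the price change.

AVC = 91 - 24y + 2y^2, minimized at y = 6 where min AVC = $19. MC = 91 - 48y + 6y^2.
At P = $145 ≥ min AVC, set P = MC on the rising branch: y = 9.
At P = $7 < min AVC = $19, price no longer covers variable cost at any output, so the firm shuts down: y = 0.

Output falls from 9 to 0 (the firm shuts down)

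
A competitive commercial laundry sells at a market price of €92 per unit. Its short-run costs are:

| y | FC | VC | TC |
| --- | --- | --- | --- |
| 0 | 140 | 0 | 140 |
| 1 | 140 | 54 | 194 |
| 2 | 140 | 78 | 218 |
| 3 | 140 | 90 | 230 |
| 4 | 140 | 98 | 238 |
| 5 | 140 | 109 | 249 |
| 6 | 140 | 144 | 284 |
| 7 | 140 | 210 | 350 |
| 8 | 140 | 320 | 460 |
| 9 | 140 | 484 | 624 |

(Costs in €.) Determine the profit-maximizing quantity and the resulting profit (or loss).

Tabulate TR − TC: y=0: -140; y=1: -102; y=2: -34; y=3: 46; y=4: 130; y=5: 211; y=6: 268; y=7: 294; y=8: 276; y=9: 204.
Profit is maximized at y = 7. AVC there is 210/7 = €30 ≤ P, so producing beats shutting down (which would give -€140).

y = 7; profit = €294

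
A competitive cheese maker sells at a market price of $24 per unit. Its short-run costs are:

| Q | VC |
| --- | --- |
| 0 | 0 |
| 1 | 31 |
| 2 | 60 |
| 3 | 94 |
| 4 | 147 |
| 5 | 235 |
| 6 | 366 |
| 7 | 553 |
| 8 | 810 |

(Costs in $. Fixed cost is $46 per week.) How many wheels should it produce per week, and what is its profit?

Q = 0 (shut down); profit = -$46

Compute π = P·Q − TC at each output: Q=0: -46; Q=1: -53; Q=2: -58; Q=3: -68; Q=4: -97; Q=5: -161; Q=6: -268; Q=7: -431; Q=8: -664.
Profit is highest at Q = 0. Equivalently, the lowest AVC in the table is 60/2 ≈ $30 at Q = 2, and P = $24 falls below it — price never covers variable cost, so the firm shuts down and loses only its fixed cost.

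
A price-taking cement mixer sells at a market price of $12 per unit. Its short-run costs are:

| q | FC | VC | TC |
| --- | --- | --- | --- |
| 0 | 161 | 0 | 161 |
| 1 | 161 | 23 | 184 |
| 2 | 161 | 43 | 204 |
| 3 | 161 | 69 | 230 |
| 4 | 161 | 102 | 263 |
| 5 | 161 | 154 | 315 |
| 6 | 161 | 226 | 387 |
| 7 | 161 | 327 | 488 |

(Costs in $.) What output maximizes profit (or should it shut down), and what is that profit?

q = 0 (shut down); profit = -$161

Tabulate TR − TC: q=0: -161; q=1: -172; q=2: -180; q=3: -194; q=4: -215; q=5: -255; q=6: -315; q=7: -404.
Profit is highest at q = 0. Equivalently, the lowest AVC in the table is 43/2 ≈ $21.50 at q = 2, and P = $12 falls below it — price never covers variable cost, so the firm shuts down and loses only its fixed cost.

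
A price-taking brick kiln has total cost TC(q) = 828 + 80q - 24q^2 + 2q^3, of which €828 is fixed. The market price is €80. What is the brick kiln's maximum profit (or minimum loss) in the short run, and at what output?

Profit = -€316 at q = 8

AVC = 80 - 24q + 2q^2; min AVC = €8 at q = 6. Since P = €80 ≥ min AVC, the firm produces.
MC = 80 - 48q + 6q^2. Setting P = MC and taking the root on the rising branch gives q* = 8.
TR = 80·8 = 640. TC = 828 + 128 = 956. Profit = 640 − 956 = -€316.
By producing, the firm covers all variable cost plus €512 of fixed cost; shutting down would lose the full €828.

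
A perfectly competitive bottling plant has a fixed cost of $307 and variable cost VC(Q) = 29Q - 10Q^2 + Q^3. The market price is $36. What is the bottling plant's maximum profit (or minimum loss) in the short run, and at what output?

AVC = 29 - 10Q + Q^2; min AVC = $4 at Q = 5. Since P = $36 ≥ min AVC, the firm produces.
With MC = 29 - 20Q + 3Q^2, P = MC on the upward-sloping part at Q* = 7.
TR = 36·7 = 252. TC = 307 + 56 = 363. Profit = 252 − 363 = -$111.
By producing, the firm covers all variable cost plus $196 of fixed cost; shutting down would lose the full $307.

Profit = -$111 at Q = 7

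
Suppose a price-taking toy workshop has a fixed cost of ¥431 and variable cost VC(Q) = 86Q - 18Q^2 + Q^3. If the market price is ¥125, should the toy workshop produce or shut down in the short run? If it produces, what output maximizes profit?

Produce at Q = 13

Strip out fixed cost: VC = 86Q - 18Q^2 + Q^3. Then AVC = 86 - 18Q + Q^2 and MC = 86 - 36Q + 3Q^2.
The AVC parabola has its vertex at Q = 18/2 = 9, where AVC = 86 - 18·9 + 9^2 = ¥5.
Since P = ¥125 ≥ min AVC = ¥5, price covers variable cost and the firm should produce.
Set P = MC: 125 = 86 - 36Q + 3Q^2 → -39 - 36Q + 3Q^2 = 0. The roots are Q = -1 and Q = 13; the profit-maximizing output is on the rising part of MC, so Q* = 13.
Check: AVC at Q = 13 is ¥21 ≤ P, so revenue covers variable cost.
Profit = P·Q − TC = 125·13 − 704 = ¥921.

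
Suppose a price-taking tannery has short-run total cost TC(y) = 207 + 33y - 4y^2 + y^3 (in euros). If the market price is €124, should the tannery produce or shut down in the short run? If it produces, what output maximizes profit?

Strip out fixed cost: VC = 33y - 4y^2 + y^3. Then AVC = 33 - 4y + y^2 and MC = 33 - 8y + 3y^2.
AVC hits its minimum where MC = AVC, at y = 2, giving min AVC = 33 - 4·2 + 2^2 = €29.
Since P = €124 ≥ min AVC = €29, price covers variable cost and the firm should produce.
P = MC gives -91 - 8y + 3y^2 = 0, with roots -13/3 and 7. Take the larger (rising MC): y* = 7.
Check: AVC at y = 7 is €54 ≤ P, so revenue covers variable cost.
Profit = P·y − TC = 124·7 − 585 = €283.

Produce at y = 7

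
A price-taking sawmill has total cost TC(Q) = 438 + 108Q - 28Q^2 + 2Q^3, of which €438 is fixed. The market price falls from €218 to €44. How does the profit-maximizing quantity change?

MC = 108 - 56Q + 6Q^2; the shutdown threshold is min AVC = €10 (at Q = 7).
At P = €218 ≥ min AVC, set P = MC on the rising branch: Q = 11.
At P = €44 ≥ min AVC, set P = MC: Q = 8. The firm stays open but cuts output.

Output falls from 11 to 8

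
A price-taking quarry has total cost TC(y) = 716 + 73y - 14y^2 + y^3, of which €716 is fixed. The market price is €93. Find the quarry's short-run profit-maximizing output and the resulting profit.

Profit = -€116 at y = 10

AVC = 73 - 14y + y^2; min AVC = €24 at y = 7. Since P = €93 ≥ min AVC, the firm produces.
MC = 73 - 28y + 3y^2. Setting P = MC and taking the root on the rising branch gives y* = 10.
TR = 93·10 = 930. TC = 716 + 330 = 1046. Profit = 930 − 1046 = -€116.
By producing, the firm covers all variable cost plus €600 of fixed cost; shutting down would lose the full €716.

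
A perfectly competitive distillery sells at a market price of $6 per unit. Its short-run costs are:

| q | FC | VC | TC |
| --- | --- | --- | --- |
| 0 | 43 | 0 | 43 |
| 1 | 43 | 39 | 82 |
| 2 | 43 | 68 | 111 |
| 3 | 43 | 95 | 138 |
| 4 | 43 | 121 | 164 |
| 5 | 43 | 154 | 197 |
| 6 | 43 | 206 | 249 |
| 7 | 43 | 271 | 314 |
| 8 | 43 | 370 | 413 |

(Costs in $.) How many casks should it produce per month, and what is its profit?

q = 0 (shut down); profit = -$43

Profit at each row (π = 6q − TC): q=0: -43; q=1: -76; q=2: -99; q=3: -120; q=4: -140; q=5: -167; q=6: -213; q=7: -272; q=8: -365.
Profit is highest at q = 0. Equivalently, the lowest AVC in the table is 121/4 ≈ $30.25 at q = 4, and P = $6 falls below it — price never covers variable cost, so the firm shuts down and loses only its fixed cost.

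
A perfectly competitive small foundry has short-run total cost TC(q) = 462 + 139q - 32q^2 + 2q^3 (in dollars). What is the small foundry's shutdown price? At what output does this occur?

$11 per unit, at q = 8

The shutdown price is the minimum of AVC. VC = 139q - 32q^2 + 2q^3, so AVC = 139 - 32q + 2q^2.
At the minimum of AVC, MC = AVC. MC = 139 - 64q + 6q^2; setting MC = AVC gives 4q^2 - 32q = 0, so q = 8. min AVC = 11.
So the shutdown price is $11.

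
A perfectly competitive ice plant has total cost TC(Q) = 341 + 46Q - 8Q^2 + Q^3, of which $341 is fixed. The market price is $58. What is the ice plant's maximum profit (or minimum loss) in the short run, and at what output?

AVC = 46 - 8Q + Q^2 has its minimum $30 at Q = 4; price $58 clears that bar, so the firm operates.
MC = 46 - 16Q + 3Q^2. Setting P = MC and taking the root on the rising branch gives Q* = 6.
TR = 58·6 = 348. TC = 341 + 204 = 545. Profit = 348 − 545 = -$197.
Shutting down would mean losing the fixed cost of $341, so operating at a loss of $197 is better by $144.

Profit = -$197 at Q = 6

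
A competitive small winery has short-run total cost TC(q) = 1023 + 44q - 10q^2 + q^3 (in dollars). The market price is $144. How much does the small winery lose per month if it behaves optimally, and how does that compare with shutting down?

AVC = 44 - 10q + q^2 has its minimum $19 at q = 5; price $144 clears that bar, so the firm operates.
With MC = 44 - 20q + 3q^2, P = MC on the upward-sloping part at q* = 10.
TR = 144·10 = 1440. TC = 1023 + 440 = 1463. Profit = 1440 − 1463 = -$23.
By producing, the firm covers all variable cost plus $1000 of fixed cost; shutting down would lose the full $1023.

Profit = -$23 at q = 10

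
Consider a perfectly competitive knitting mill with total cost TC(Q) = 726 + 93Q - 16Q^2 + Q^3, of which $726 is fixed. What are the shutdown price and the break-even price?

Shutdown price = $29; break-even price = $104

AVC = 93 - 16Q + Q^2; minimized at Q = 8, giving min AVC = $29. That is the shutdown price.
ATC = 726/Q + 93 - 16Q + Q^2. Setting dATC/dQ = −726/Q^2 − 16 + 2Q = 0 gives Q = 11 (since 2·11^3 − 16·11^2 = 726).
min ATC = 726/11 + 93 − 16·11 + 11^2 = $104. That is the break-even price.
For $29 ≤ P < $104 the firm produces at a loss; below $29 it shuts down.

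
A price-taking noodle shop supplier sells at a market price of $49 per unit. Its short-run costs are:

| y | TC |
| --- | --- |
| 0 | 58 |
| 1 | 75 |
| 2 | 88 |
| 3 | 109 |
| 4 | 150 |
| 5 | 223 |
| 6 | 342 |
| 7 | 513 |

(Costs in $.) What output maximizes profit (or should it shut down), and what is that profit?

Compute π = P·y − TC at each output: y=0: -58; y=1: -26; y=2: 10; y=3: 38; y=4: 46; y=5: 22; y=6: -48; y=7: -170.
Profit is maximized at y = 4. AVC there is 92/4 = $23 ≤ P, so producing beats shutting down (which would give -$58).

y = 4; profit = $46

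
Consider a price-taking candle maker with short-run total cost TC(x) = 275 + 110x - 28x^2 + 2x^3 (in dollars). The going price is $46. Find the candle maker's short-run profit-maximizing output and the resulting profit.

Profit = -$19 at x = 8

AVC = 110 - 28x + 2x^2; min AVC = $12 at x = 7. Since P = $46 ≥ min AVC, the firm produces.
With MC = 110 - 56x + 6x^2, P = MC on the upward-sloping part at x* = 8.
TR = 46·8 = 368. TC = 275 + 112 = 387. Profit = 368 − 387 = -$19.
That loss of $19 beats the $275 the firm would lose by shutting down; producing recovers $256 of fixed cost.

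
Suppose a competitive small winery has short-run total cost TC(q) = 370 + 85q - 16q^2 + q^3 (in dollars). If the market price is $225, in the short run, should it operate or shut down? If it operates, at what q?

From TC, MC = TC'(q) = 85 - 32q + 3q^2 and AVC = VC/q = 85 - 16q + q^2.
AVC is minimized where dAVC/dq = -16 + 2q = 0, at q = 8; min AVC = 85 - 16·8 + 8^2 = $21.
Because $225 ≥ $21, revenue can cover variable cost; the firm operates.
Set P = MC: 225 = 85 - 32q + 3q^2 → -140 - 32q + 3q^2 = 0. The roots are q = -10/3 and q = 14; the profit-maximizing output is on the rising part of MC, so q* = 14.
Check: AVC at q = 14 is $57 ≤ P, so revenue covers variable cost.
Profit = P·q − TC = 225·14 − 1168 = $1982.

Produce at q = 14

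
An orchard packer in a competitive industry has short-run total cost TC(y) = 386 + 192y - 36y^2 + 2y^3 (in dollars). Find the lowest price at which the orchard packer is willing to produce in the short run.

$30 per unit

The firm shuts down when price falls below the minimum of average variable cost. AVC = VC/y = 192 - 36y + 2y^2.
dAVC/dy = -36 + 4y = 0 gives y = 9. min AVC = 192 - 36·9 + 2·9^2 = 30.
So the shutdown price is $30.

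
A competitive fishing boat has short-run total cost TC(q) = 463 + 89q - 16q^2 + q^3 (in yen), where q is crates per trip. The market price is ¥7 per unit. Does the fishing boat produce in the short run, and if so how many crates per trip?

Shut down

Strip out fixed cost: VC = 89q - 16q^2 + q^3. Then AVC = 89 - 16q + q^2 and MC = 89 - 32q + 3q^2.
AVC hits its minimum where MC = AVC, at q = 8, giving min AVC = 89 - 16·8 + 8^2 = ¥25.
P = ¥7 lies below min AVC = ¥25; no output level covers variable cost.
Best response: produce nothing and absorb the ¥463 fixed cost.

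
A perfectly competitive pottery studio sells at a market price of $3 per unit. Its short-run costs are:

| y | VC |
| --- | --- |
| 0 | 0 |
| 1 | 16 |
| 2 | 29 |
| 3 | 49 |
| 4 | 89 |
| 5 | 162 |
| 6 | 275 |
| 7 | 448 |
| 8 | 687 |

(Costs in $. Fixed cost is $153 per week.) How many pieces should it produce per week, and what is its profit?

y = 0 (shut down); profit = -$153

Profit at each row (π = 3y − TC): y=0: -153; y=1: -166; y=2: -176; y=3: -193; y=4: -230; y=5: -300; y=6: -410; y=7: -580; y=8: -816.
Profit is highest at y = 0. Equivalently, the lowest AVC in the table is 29/2 ≈ $14.50 at y = 2, and P = $3 falls below it — price never covers variable cost, so the firm shuts down and loses only its fixed cost.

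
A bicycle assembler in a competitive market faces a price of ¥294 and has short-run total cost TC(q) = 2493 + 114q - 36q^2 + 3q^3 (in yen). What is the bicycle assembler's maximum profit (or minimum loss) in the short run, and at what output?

AVC = 114 - 36q + 3q^2 has its minimum ¥6 at q = 6; price ¥294 clears that bar, so the firm operates.
MC = 114 - 72q + 9q^2. Setting P = MC and taking the root on the rising branch gives q* = 10.
TR = 294·10 = 2940. TC = 2493 + 540 = 3033. Profit = 2940 − 3033 = -¥93.
That loss of ¥93 beats the ¥2493 the firm would lose by shutting down; producing recovers ¥2400 of fixed cost.

Profit = -¥93 at q = 10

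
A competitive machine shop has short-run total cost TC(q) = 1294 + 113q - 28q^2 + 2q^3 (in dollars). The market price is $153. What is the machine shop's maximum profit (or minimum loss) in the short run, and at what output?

Profit = -$94 at q = 10

AVC = 113 - 28q + 2q^2 has its minimum $15 at q = 7; price $153 clears that bar, so the firm operates.
With MC = 113 - 56q + 6q^2, P = MC on the upward-sloping part at q* = 10.
TR = 153·10 = 1530. TC = 1294 + 330 = 1624. Profit = 1530 − 1624 = -$94.
Shutting down would mean losing the fixed cost of $1294, so operating at a loss of $94 is better by $1200.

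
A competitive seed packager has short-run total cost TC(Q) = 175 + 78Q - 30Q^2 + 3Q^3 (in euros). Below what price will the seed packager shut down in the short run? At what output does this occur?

€3 per unit, at Q = 5

Short-run supply begins at min AVC. From VC = 78Q - 30Q^2 + 3Q^3, AVC = 78 - 30Q + 3Q^2.
At the minimum of AVC, MC = AVC. MC = 78 - 60Q + 9Q^2; setting MC = AVC gives 6Q^2 - 30Q = 0, so Q = 5. min AVC = 3.
The firm shuts down for any P below €3.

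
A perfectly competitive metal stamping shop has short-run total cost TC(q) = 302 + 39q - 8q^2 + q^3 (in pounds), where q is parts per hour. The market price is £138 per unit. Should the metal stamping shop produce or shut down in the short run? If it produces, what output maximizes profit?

Produce at q = 9

From TC, MC = TC'(q) = 39 - 16q + 3q^2 and AVC = VC/q = 39 - 8q + q^2.
AVC hits its minimum where MC = AVC, at q = 4, giving min AVC = 39 - 8·4 + 4^2 = £23.
P = £138 exceeds min AVC = £23, so the firm stays open.
Set P = MC: 138 = 39 - 16q + 3q^2 → -99 - 16q + 3q^2 = 0. The roots are q = -11/3 and q = 9; the profit-maximizing output is on the rising part of MC, so q* = 9.
Check: AVC at q = 9 is £48 ≤ P, so revenue covers variable cost.
Profit = P·q − TC = 138·9 − 734 = £508.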